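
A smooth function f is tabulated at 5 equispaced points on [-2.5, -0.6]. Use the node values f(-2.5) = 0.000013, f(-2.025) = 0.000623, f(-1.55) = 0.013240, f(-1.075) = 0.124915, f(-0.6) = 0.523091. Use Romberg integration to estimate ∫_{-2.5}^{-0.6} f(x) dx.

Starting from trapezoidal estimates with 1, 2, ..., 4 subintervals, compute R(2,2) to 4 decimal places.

0.1655

R(0,0) (trapezoid, 1 panel, h=1.9000): 0.496949
R(1,0) (trapezoid, 2 panels, h=0.9500): 0.261052
R(2,0) (trapezoid, 4 panels, h=0.4750): 0.190157
R(1,1) = 0.261052 + (0.261052 − 0.496949)/3 = 0.182420
R(2,1) = 0.190157 + (0.190157 − 0.261052)/3 = 0.166525
R(2,2) = 0.166525 + (0.166525 − 0.182420)/15 = 0.165465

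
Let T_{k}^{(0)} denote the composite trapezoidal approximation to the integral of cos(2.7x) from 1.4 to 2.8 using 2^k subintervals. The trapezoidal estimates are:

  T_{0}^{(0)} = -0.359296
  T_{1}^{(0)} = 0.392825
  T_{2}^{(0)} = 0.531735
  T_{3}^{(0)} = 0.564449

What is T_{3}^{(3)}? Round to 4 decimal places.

T_{1}^{(1)} = 0.392825 + (0.392825 − (-0.359296))/3 = 0.643532
T_{2}^{(1)} = (4·0.531735 − 0.392825) / 3 = 0.578038
T_{3}^{(1)} = (4·0.564449 − 0.531735) / 3 = 0.575354
T_{2}^{(2)} = 0.578038 + (0.578038 − 0.643532)/15 = 0.573672
T_{3}^{(2)} = (16·0.575354 − 0.578038) / 15 = 0.575175
T_{3}^{(3)} = 0.575175 + (0.575175 − 0.573672)/63 = 0.575199

0.5752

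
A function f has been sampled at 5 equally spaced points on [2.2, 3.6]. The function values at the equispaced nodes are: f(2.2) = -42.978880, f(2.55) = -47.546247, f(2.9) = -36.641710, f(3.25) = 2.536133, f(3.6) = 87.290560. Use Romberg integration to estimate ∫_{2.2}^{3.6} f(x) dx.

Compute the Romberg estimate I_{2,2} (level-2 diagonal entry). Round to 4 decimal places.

I_{0,0} (trapezoid, 1 panel, h=1.4000): 31.018176
I_{1,0} (trapezoid, 2 panels, h=0.7000): -10.140109
I_{2,0} (trapezoid, 4 panels, h=0.3500): -20.823594
I_{1,1} = -10.140109 + (-10.140109 − 31.018176)/3 = -23.859537
I_{2,1} = -20.823594 + (-20.823594 − (-10.140109))/3 = -24.384756
I_{2,2} = -24.384756 + (-24.384756 − (-23.859537))/15 = -24.419771

-24.4198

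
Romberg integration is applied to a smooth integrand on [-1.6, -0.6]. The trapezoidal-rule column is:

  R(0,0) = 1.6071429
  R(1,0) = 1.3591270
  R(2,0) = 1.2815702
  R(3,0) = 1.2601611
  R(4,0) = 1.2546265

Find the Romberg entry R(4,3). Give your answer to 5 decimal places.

1.25276

Richardson extrapolation on the trapezoidal column (denominator 4−1=3):
R(2,1) = 1.2815702 + (1.2815702 − 1.3591270)/3 = 1.2557179
R(3,1) = 1.2601611 + (1.2601611 − 1.2815702)/3 = 1.2530247
R(4,1) = (4·1.2546265 − 1.2601611) / 3 = 1.2527816
R(3,2) = (16·1.2530247 − 1.2557179) / 15 = 1.2528452
R(4,2) = 1.2527816 + (1.2527816 − 1.2530247)/15 = 1.2527654
R(4,3) = (64·1.2527654 − 1.2528452) / 63 = 1.2527641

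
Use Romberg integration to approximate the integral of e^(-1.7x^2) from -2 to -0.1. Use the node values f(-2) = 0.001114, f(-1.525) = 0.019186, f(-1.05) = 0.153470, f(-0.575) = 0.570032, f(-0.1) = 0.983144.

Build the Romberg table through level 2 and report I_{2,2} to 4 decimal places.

I_{0,0} (trapezoid, 1 panel, h=1.9000): 0.935045
I_{1,0} (trapezoid, 2 panels, h=0.9500): 0.613319
I_{2,0} (trapezoid, 4 panels, h=0.4750): 0.586538
I_{1,1} = 0.613319 + (0.613319 − 0.935045)/3 = 0.506077
I_{2,1} = 0.586538 + (0.586538 − 0.613319)/3 = 0.577611
I_{2,2} = 0.577611 + (0.577611 − 0.506077)/15 = 0.582380

0.5824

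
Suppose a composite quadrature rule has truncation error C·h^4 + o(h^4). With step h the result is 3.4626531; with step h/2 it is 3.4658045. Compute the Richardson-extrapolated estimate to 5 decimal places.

Extrapolated value = (16·A(h/2) − A(h)) / (16 − 1)
= (16·3.4658045 − 3.4626531) / 15
= 51.9902189 / 15 = 3.4660146

3.46601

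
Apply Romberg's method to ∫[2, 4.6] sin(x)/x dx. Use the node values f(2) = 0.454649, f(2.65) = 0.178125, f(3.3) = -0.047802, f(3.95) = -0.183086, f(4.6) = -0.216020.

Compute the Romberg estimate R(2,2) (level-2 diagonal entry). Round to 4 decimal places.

0.0271

R(0,0) (trapezoid, 1 panel, h=2.6000): 0.310218
R(1,0) (trapezoid, 2 panels, h=1.3000): 0.092966
R(2,0) (trapezoid, 4 panels, h=0.6500): 0.043258
R(1,1) = 0.092966 + (0.092966 − 0.310218)/3 = 0.020549
R(2,1) = 0.043258 + (0.043258 − 0.092966)/3 = 0.026689
R(2,2) = 0.026689 + (0.026689 − 0.020549)/15 = 0.027098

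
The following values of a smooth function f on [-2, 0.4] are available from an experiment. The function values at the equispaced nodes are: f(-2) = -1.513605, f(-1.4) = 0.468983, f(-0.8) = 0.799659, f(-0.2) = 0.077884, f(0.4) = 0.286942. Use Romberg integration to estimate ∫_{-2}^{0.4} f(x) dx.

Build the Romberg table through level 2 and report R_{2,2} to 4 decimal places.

R_{0,0} (trapezoid, 1 panel, h=2.4000): -1.471996
R_{1,0} (trapezoid, 2 panels, h=1.2000): 0.223593
R_{2,0} (trapezoid, 4 panels, h=0.6000): 0.439917
R_{1,1} = 0.223593 + (0.223593 − (-1.471996))/3 = 0.788789
R_{2,1} = 0.439917 + (0.439917 − 0.223593)/3 = 0.512025
R_{2,2} = 0.512025 + (0.512025 − 0.788789)/15 = 0.493574

0.4936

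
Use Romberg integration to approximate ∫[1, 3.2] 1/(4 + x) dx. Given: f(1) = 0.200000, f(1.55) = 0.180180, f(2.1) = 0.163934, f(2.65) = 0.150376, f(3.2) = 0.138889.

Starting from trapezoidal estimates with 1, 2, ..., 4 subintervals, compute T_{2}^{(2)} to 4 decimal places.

0.3646

T_{0}^{(0)} (trapezoid, 1 panel, h=2.2000): 0.372778
T_{1}^{(0)} (trapezoid, 2 panels, h=1.1000): 0.366716
T_{2}^{(0)} (trapezoid, 4 panels, h=0.5500): 0.365164
T_{1}^{(1)} = 0.366716 + (0.366716 − 0.372778)/3 = 0.364695
T_{2}^{(1)} = 0.365164 + (0.365164 − 0.366716)/3 = 0.364647
T_{2}^{(2)} = 0.364647 + (0.364647 − 0.364695)/15 = 0.364644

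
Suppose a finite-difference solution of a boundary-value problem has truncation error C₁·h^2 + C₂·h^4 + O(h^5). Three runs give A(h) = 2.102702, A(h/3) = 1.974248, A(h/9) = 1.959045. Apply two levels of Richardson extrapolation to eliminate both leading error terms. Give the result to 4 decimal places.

1.9571

First eliminate the h^2 term (factor 3^2 = 9):
  B₁ = (9·1.974248 − 2.102702)/8 = 1.958191
  B₂ = (9·1.959045 − 1.974248)/8 = 1.957145
Then eliminate the h^4 term (factor 3^4 = 81):
  (81·1.957145 − 1.958191)/80 = 1.957132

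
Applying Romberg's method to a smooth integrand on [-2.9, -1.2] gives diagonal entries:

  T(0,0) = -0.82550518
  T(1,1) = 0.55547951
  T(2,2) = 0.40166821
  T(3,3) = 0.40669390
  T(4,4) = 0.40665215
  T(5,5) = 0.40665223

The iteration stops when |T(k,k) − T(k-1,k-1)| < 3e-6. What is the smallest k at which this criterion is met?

|T(1,1) − T(0,0)| = 1.38098469 ≥ 3e-6
|T(2,2) − T(1,1)| = 0.15381130 ≥ 3e-6
|T(3,3) − T(2,2)| = 0.00502569 ≥ 3e-6
|T(4,4) − T(3,3)| = 0.00004175 ≥ 3e-6
|T(5,5) − T(4,4)| = 0.00000008 < 3e-6

k = 5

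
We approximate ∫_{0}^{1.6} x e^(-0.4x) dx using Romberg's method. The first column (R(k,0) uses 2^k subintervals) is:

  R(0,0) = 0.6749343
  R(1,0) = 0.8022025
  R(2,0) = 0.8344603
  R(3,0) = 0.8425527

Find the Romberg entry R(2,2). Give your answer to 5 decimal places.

0.84525

Richardson extrapolation on the trapezoidal column (denominator 4−1=3):
R(1,1) = (4·0.8022025 − 0.6749343) / 3 = 0.8446252
R(2,1) = 0.8344603 + (0.8344603 − 0.8022025)/3 = 0.8452129
R(2,2) = (16·0.8452129 − 0.8446252) / 15 = 0.8452521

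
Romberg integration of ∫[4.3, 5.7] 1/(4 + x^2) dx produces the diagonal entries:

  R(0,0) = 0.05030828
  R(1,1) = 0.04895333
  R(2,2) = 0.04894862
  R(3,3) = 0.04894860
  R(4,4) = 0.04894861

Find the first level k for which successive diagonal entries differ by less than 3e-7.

|R(1,1) − R(0,0)| = 0.00135495 ≥ 3e-7
|R(2,2) − R(1,1)| = 0.00000471 ≥ 3e-7
|R(3,3) − R(2,2)| = 0.00000002 < 3e-7

k = 3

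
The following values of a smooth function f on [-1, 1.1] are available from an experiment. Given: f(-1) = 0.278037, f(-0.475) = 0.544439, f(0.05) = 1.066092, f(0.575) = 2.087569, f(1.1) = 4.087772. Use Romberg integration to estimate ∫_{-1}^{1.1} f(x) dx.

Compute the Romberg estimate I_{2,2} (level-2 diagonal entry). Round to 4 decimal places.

I_{0,0} (trapezoid, 1 panel, h=2.1000): 4.584099
I_{1,0} (trapezoid, 2 panels, h=1.0500): 3.411446
I_{2,0} (trapezoid, 4 panels, h=0.5250): 3.087527
I_{1,1} = 3.411446 + (3.411446 − 4.584099)/3 = 3.020562
I_{2,1} = 3.087527 + (3.087527 − 3.411446)/3 = 2.979554
I_{2,2} = 2.979554 + (2.979554 − 3.020562)/15 = 2.976820

2.9768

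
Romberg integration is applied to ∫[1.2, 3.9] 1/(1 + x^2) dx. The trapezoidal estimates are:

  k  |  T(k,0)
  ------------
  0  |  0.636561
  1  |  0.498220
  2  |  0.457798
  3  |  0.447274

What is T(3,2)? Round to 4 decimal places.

Richardson extrapolation on the trapezoidal column (denominator 4−1=3):
T(2,1) = 0.457798 + (0.457798 − 0.498220)/3 = 0.444324
T(3,1) = (4·0.447274 − 0.457798) / 3 = 0.443766
T(3,2) = (16·0.443766 − 0.444324) / 15 = 0.443729
(Column j=1 coincides with Simpson's rule on the same nodes.)

0.4437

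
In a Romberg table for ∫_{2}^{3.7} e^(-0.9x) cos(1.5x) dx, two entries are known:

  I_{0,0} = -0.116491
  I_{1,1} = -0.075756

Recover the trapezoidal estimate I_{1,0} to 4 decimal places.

From I_{1,1} = (4·I_{1,0} − I_{0,0})/3, solve for I_{1,0}:
4·I_{1,0} = 3·(-0.075756) + (-0.116491) = -0.343759
I_{1,0} = -0.085940

-0.0859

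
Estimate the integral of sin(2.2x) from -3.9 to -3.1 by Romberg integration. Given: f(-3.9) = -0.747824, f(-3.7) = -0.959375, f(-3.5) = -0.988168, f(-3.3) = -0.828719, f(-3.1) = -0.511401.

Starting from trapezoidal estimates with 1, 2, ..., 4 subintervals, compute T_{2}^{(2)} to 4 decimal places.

T_{0}^{(0)} (trapezoid, 1 panel, h=0.8000): -0.503690
T_{1}^{(0)} (trapezoid, 2 panels, h=0.4000): -0.647112
T_{2}^{(0)} (trapezoid, 4 panels, h=0.2000): -0.681175
T_{1}^{(1)} = -0.647112 + (-0.647112 − (-0.503690))/3 = -0.694919
T_{2}^{(1)} = -0.681175 + (-0.681175 − (-0.647112))/3 = -0.692529
T_{2}^{(2)} = -0.692529 + (-0.692529 − (-0.694919))/15 = -0.692370

-0.6924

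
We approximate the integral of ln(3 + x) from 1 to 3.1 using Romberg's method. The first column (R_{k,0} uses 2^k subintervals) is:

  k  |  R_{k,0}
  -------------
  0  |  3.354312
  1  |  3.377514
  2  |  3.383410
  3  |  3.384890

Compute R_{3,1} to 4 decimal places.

Richardson extrapolation on the trapezoidal column (denominator 4−1=3):
R_{3,1} = 3.384890 + (3.384890 − 3.383410)/3 = 3.385383

3.3854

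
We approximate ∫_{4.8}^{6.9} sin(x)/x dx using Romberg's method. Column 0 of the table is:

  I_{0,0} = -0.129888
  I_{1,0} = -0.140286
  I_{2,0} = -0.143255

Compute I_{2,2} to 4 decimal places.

Richardson extrapolation on the trapezoidal column (denominator 4−1=3):
I_{1,1} = -0.140286 + (-0.140286 − (-0.129888))/3 = -0.143752
I_{2,1} = (4·(-0.143255) − (-0.140286)) / 3 = -0.144245
I_{2,2} = (16·(-0.144245) − (-0.143752)) / 15 = -0.144278

-0.1443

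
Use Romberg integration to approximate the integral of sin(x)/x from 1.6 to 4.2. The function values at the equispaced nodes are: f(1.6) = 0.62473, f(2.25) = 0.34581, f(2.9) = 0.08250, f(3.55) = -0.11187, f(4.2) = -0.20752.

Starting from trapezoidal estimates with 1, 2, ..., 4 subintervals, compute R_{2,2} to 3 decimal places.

0.329

R_{0,0} (trapezoid, 1 panel, h=2.6000): 0.54237
R_{1,0} (trapezoid, 2 panels, h=1.3000): 0.37844
R_{2,0} (trapezoid, 4 panels, h=0.6500): 0.34128
R_{1,1} = 0.37844 + (0.37844 − 0.54237)/3 = 0.32380
R_{2,1} = 0.34128 + (0.34128 − 0.37844)/3 = 0.32889
R_{2,2} = 0.32889 + (0.32889 − 0.32380)/15 = 0.32923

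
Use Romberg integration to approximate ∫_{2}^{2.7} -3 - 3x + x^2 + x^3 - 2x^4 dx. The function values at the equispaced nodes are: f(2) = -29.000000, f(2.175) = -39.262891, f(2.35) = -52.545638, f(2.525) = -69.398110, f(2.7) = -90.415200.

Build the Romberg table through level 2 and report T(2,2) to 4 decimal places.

T(0,0) (trapezoid, 1 panel, h=0.7000): -41.795320
T(1,0) (trapezoid, 2 panels, h=0.3500): -39.288633
T(2,0) (trapezoid, 4 panels, h=0.1750): -38.659992
T(1,1) = -39.288633 + (-39.288633 − (-41.795320))/3 = -38.453071
T(2,1) = -38.659992 + (-38.659992 − (-39.288633))/3 = -38.450445
T(2,2) = -38.450445 + (-38.450445 − (-38.453071))/15 = -38.450270

-38.4503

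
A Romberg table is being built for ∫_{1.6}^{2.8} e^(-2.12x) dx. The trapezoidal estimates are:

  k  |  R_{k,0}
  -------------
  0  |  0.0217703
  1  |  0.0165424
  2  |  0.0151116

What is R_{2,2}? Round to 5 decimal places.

0.01462

Richardson extrapolation on the trapezoidal column (denominator 4−1=3):
R_{1,1} = 0.0165424 + (0.0165424 − 0.0217703)/3 = 0.0147998
R_{2,1} = (4·0.0151116 − 0.0165424) / 3 = 0.0146347
R_{2,2} = (16·0.0146347 − 0.0147998) / 15 = 0.0146237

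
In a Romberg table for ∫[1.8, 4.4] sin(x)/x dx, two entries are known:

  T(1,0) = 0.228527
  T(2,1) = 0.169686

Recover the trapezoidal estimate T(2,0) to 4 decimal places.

From T(2,1) = (4·T(2,0) − T(1,0))/3, solve for T(2,0):
4·T(2,0) = 3·0.169686 + 0.228527 = 0.737585
T(2,0) = 0.184396

0.1844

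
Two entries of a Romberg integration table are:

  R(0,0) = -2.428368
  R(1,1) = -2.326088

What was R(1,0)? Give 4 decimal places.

From R(1,1) = (4·R(1,0) − R(0,0))/3, solve for R(1,0):
4·R(1,0) = 3·(-2.326088) + (-2.428368) = -9.406632
R(1,0) = -2.351658

-2.3517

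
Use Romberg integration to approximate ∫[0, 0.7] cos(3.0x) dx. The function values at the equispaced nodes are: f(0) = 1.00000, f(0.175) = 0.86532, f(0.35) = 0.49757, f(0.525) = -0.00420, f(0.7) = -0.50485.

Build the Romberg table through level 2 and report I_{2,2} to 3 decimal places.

0.288

I_{0,0} (trapezoid, 1 panel, h=0.7000): 0.17330
I_{1,0} (trapezoid, 2 panels, h=0.3500): 0.26080
I_{2,0} (trapezoid, 4 panels, h=0.1750): 0.28110
I_{1,1} = 0.26080 + (0.26080 − 0.17330)/3 = 0.28997
I_{2,1} = 0.28110 + (0.28110 − 0.26080)/3 = 0.28787
I_{2,2} = 0.28787 + (0.28787 − 0.28997)/15 = 0.28773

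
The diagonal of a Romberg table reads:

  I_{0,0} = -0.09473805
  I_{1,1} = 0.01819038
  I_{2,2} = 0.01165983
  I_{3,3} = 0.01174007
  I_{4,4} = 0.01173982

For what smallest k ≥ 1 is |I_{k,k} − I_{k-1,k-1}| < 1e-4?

|I_{1,1} − I_{0,0}| = 0.11292843 ≥ 1e-4
|I_{2,2} − I_{1,1}| = 0.00653055 ≥ 1e-4
|I_{3,3} − I_{2,2}| = 0.00008024 < 1e-4

k = 3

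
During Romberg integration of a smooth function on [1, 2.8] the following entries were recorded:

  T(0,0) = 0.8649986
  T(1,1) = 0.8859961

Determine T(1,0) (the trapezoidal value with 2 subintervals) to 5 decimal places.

0.88075

From T(1,1) = (4·T(1,0) − T(0,0))/3, solve for T(1,0):
4·T(1,0) = 3·0.8859961 + 0.8649986 = 3.5229869
T(1,0) = 0.8807467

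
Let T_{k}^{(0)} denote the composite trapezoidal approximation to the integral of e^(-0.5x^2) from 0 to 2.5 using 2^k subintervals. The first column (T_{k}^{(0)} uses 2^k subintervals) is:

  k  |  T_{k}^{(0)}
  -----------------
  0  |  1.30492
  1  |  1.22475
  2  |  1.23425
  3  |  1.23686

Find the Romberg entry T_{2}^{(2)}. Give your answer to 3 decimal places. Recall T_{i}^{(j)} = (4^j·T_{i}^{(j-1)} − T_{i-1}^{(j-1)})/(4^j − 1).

Richardson extrapolation on the trapezoidal column (denominator 4−1=3):
T_{1}^{(1)} = 1.22475 + (1.22475 − 1.30492)/3 = 1.19803
T_{2}^{(1)} = (4·1.23425 − 1.22475) / 3 = 1.23742
T_{2}^{(2)} = (16·1.23742 − 1.19803) / 15 = 1.24005

1.240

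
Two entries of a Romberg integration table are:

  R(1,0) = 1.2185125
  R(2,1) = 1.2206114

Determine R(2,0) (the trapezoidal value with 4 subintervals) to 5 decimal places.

1.22009

From R(2,1) = (4·R(2,0) − R(1,0))/3, solve for R(2,0):
4·R(2,0) = 3·1.2206114 + 1.2185125 = 4.8803467
R(2,0) = 1.2200867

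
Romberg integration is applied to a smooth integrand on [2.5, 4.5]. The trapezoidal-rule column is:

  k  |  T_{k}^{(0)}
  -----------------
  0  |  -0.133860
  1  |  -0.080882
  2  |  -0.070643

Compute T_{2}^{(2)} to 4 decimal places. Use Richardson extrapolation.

-0.0675

T_{1}^{(1)} = -0.080882 + (-0.080882 − (-0.133860))/3 = -0.063223
T_{2}^{(1)} = (4·(-0.070643) − (-0.080882)) / 3 = -0.067230
T_{2}^{(2)} = (16·(-0.067230) − (-0.063223)) / 15 = -0.067497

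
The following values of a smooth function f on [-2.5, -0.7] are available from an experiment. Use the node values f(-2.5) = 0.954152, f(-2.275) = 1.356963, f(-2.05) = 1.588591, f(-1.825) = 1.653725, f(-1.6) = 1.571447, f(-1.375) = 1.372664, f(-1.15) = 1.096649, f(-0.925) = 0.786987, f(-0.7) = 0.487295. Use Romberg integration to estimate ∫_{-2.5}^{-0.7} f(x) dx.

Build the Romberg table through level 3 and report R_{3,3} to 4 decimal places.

R_{0,0} (trapezoid, 1 panel, h=1.8000): 1.297302
R_{1,0} (trapezoid, 2 panels, h=0.9000): 2.062953
R_{2,0} (trapezoid, 4 panels, h=0.4500): 2.239835
R_{3,0} (trapezoid, 8 panels, h=0.2250): 2.283244
R_{1,1} = 2.062953 + (2.062953 − 1.297302)/3 = 2.318170
R_{2,1} = 2.239835 + (2.239835 − 2.062953)/3 = 2.298796
R_{3,1} = 2.283244 + (2.283244 − 2.239835)/3 = 2.297714
R_{2,2} = 2.298796 + (2.298796 − 2.318170)/15 = 2.297504
R_{3,2} = 2.297714 + (2.297714 − 2.298796)/15 = 2.297642
R_{3,3} = 2.297642 + (2.297642 − 2.297504)/63 = 2.297644

2.2976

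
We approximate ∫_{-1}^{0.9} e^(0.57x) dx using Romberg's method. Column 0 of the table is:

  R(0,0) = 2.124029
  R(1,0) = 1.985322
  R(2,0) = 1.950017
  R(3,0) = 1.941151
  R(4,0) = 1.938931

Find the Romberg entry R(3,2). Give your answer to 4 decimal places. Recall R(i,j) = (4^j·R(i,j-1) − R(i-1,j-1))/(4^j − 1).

1.9382

Richardson extrapolation on the trapezoidal column (denominator 4−1=3):
R(2,1) = 1.950017 + (1.950017 − 1.985322)/3 = 1.938249
R(3,1) = (4·1.941151 − 1.950017) / 3 = 1.938196
R(3,2) = 1.938196 + (1.938196 − 1.938249)/15 = 1.938192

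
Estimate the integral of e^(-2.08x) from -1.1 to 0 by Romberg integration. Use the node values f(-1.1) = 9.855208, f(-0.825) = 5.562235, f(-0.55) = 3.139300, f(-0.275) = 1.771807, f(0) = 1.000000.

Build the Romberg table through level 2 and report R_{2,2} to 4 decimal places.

R_{0,0} (trapezoid, 1 panel, h=1.1000): 5.970364
R_{1,0} (trapezoid, 2 panels, h=0.5500): 4.711797
R_{2,0} (trapezoid, 4 panels, h=0.2750): 4.372760
R_{1,1} = 4.711797 + (4.711797 − 5.970364)/3 = 4.292275
R_{2,1} = 4.372760 + (4.372760 − 4.711797)/3 = 4.259748
R_{2,2} = 4.259748 + (4.259748 − 4.292275)/15 = 4.257580

4.2576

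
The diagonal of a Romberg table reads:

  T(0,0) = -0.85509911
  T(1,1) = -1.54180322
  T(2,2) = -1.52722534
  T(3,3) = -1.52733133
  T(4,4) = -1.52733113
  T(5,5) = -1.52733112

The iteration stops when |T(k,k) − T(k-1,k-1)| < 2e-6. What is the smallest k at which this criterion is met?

|T(1,1) − T(0,0)| = 0.68670411 ≥ 2e-6
|T(2,2) − T(1,1)| = 0.01457788 ≥ 2e-6
|T(3,3) − T(2,2)| = 0.00010599 ≥ 2e-6
|T(4,4) − T(3,3)| = 0.00000020 < 2e-6

k = 4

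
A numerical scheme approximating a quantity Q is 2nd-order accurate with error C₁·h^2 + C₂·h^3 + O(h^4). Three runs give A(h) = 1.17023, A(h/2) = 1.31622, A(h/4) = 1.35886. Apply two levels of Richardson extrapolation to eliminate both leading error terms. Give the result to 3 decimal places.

First eliminate the h^2 term (factor 2^2 = 4):
  B₁ = (4·1.31622 − 1.17023)/3 = 1.36488
  B₂ = (4·1.35886 − 1.31622)/3 = 1.37307
Then eliminate the h^3 term (factor 2^3 = 8):
  (8·1.37307 − 1.36488)/7 = 1.37424

1.374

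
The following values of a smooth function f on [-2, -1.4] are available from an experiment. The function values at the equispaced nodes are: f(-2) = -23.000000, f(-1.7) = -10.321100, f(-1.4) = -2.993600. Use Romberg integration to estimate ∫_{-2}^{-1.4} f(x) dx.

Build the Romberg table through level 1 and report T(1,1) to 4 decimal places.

-6.7278

T(0,0) (trapezoid, 1 panel, h=0.6000): -7.798080
T(1,0) (trapezoid, 2 panels, h=0.3000): -6.995370
T(1,1) = -6.995370 + (-6.995370 − (-7.798080))/3 = -6.727800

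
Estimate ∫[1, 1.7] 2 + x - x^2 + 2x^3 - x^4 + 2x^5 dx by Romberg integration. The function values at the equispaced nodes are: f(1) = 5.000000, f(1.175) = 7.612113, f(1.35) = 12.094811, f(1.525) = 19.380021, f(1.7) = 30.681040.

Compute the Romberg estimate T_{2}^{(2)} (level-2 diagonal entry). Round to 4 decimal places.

T_{0}^{(0)} (trapezoid, 1 panel, h=0.7000): 12.488364
T_{1}^{(0)} (trapezoid, 2 panels, h=0.3500): 10.477366
T_{2}^{(0)} (trapezoid, 4 panels, h=0.1750): 9.962306
T_{1}^{(1)} = 10.477366 + (10.477366 − 12.488364)/3 = 9.807033
T_{2}^{(1)} = 9.962306 + (9.962306 − 10.477366)/3 = 9.790619
T_{2}^{(2)} = 9.790619 + (9.790619 − 9.807033)/15 = 9.789525

9.7895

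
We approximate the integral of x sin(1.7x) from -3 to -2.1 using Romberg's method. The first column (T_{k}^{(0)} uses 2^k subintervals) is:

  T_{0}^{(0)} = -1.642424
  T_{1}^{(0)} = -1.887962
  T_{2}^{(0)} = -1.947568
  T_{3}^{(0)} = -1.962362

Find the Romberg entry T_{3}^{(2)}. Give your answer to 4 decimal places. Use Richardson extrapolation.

-1.9673

Richardson extrapolation on the trapezoidal column (denominator 4−1=3):
T_{2}^{(1)} = (4·(-1.947568) − (-1.887962)) / 3 = -1.967437
T_{3}^{(1)} = (4·(-1.962362) − (-1.947568)) / 3 = -1.967293
T_{3}^{(2)} = -1.967293 + (-1.967293 − (-1.967437))/15 = -1.967283
(Column j=1 coincides with Simpson's rule on the same nodes.)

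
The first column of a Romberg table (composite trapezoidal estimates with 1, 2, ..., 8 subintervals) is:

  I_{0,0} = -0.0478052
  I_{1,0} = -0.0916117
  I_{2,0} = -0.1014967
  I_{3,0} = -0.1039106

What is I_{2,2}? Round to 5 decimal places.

Richardson extrapolation on the trapezoidal column (denominator 4−1=3):
I_{1,1} = (4·(-0.0916117) − (-0.0478052)) / 3 = -0.1062139
I_{2,1} = -0.1014967 + (-0.1014967 − (-0.0916117))/3 = -0.1047917
I_{2,2} = -0.1047917 + (-0.1047917 − (-0.1062139))/15 = -0.1046969

-0.10470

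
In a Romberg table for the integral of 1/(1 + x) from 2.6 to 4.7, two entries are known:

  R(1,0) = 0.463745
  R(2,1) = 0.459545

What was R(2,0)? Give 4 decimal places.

From R(2,1) = (4·R(2,0) − R(1,0))/3, solve for R(2,0):
4·R(2,0) = 3·0.459545 + 0.463745 = 1.842380
R(2,0) = 0.460595

0.4606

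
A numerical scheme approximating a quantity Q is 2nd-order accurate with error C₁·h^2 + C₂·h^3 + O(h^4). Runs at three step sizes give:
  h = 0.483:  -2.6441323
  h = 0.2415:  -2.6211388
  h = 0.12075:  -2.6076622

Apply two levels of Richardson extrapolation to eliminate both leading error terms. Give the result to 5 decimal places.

First eliminate the h^2 term (factor 2^2 = 4):
  B₁ = (4·(-2.6211388) − (-2.6441323))/3 = -2.6134743
  B₂ = (4·(-2.6076622) − (-2.6211388))/3 = -2.6031700
Then eliminate the h^3 term (factor 2^3 = 8):
  (8·(-2.6031700) − (-2.6134743))/7 = -2.6016980

-2.60170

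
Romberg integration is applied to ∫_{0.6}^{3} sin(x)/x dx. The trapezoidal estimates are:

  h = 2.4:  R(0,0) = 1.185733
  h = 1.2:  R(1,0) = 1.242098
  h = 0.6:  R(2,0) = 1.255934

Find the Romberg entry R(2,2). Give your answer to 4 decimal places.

Richardson extrapolation on the trapezoidal column (denominator 4−1=3):
R(1,1) = 1.242098 + (1.242098 − 1.185733)/3 = 1.260886
R(2,1) = (4·1.255934 − 1.242098) / 3 = 1.260546
R(2,2) = 1.260546 + (1.260546 − 1.260886)/15 = 1.260523

1.2605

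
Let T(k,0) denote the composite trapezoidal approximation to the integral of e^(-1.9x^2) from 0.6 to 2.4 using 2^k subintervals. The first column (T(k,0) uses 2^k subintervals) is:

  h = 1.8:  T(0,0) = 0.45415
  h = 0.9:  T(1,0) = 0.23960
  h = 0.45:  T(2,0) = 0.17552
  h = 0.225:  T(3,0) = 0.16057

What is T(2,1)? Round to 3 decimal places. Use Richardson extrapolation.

0.154

T(2,1) = 0.17552 + (0.17552 − 0.23960)/3 = 0.15416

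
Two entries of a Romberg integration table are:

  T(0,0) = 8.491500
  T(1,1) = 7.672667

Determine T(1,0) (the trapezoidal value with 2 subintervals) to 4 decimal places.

7.8774

From T(1,1) = (4·T(1,0) − T(0,0))/3, solve for T(1,0):
4·T(1,0) = 3·7.672667 + 8.491500 = 31.509501
T(1,0) = 7.877375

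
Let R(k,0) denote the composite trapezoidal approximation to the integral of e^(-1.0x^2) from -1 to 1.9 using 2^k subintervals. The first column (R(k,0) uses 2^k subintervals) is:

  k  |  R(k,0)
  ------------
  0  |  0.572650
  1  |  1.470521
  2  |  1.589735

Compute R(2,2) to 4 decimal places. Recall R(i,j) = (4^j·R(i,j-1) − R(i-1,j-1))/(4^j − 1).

1.6201

Richardson extrapolation on the trapezoidal column (denominator 4−1=3):
R(1,1) = (4·1.470521 − 0.572650) / 3 = 1.769811
R(2,1) = 1.589735 + (1.589735 − 1.470521)/3 = 1.629473
R(2,2) = (16·1.629473 − 1.769811) / 15 = 1.620117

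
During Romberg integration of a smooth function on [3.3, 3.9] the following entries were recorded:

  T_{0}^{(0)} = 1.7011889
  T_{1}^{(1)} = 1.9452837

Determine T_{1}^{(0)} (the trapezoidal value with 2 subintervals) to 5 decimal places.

1.88426

From T_{1}^{(1)} = (4·T_{1}^{(0)} − T_{0}^{(0)})/3, solve for T_{1}^{(0)}:
4·T_{1}^{(0)} = 3·1.9452837 + 1.7011889 = 7.5370400
T_{1}^{(0)} = 1.8842600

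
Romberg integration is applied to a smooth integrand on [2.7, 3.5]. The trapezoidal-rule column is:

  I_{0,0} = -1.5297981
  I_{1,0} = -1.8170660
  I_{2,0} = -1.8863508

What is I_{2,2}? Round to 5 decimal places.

Richardson extrapolation on the trapezoidal column (denominator 4−1=3):
I_{1,1} = -1.8170660 + (-1.8170660 − (-1.5297981))/3 = -1.9128220
I_{2,1} = (4·(-1.8863508) − (-1.8170660)) / 3 = -1.9094457
I_{2,2} = (16·(-1.9094457) − (-1.9128220)) / 15 = -1.9092206

-1.90922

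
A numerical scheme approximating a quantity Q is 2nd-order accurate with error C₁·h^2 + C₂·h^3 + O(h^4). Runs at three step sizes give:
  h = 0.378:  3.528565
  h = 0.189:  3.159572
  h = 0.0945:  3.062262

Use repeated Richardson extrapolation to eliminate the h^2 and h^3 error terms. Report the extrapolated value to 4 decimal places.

First eliminate the h^2 term (factor 2^2 = 4):
  B₁ = (4·3.159572 − 3.528565)/3 = 3.036574
  B₂ = (4·3.062262 − 3.159572)/3 = 3.029825
Then eliminate the h^3 term (factor 2^3 = 8):
  (8·3.029825 − 3.036574)/7 = 3.028861

3.0289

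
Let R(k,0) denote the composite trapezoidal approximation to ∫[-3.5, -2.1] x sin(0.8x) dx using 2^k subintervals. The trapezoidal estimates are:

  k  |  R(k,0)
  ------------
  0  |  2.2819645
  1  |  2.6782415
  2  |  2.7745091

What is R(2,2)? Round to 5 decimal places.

2.80635

R(1,1) = 2.6782415 + (2.6782415 − 2.2819645)/3 = 2.8103338
R(2,1) = (4·2.7745091 − 2.6782415) / 3 = 2.8065983
R(2,2) = (16·2.8065983 − 2.8103338) / 15 = 2.8063493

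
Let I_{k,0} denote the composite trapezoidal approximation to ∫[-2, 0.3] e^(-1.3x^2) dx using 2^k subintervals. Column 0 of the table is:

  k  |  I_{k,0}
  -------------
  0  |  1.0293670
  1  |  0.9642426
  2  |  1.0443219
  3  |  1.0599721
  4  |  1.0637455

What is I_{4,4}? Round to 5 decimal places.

I_{1,1} = 0.9642426 + (0.9642426 − 1.0293670)/3 = 0.9425345
I_{2,1} = (4·1.0443219 − 0.9642426) / 3 = 1.0710150
I_{3,1} = (4·1.0599721 − 1.0443219) / 3 = 1.0651888
I_{4,1} = 1.0637455 + (1.0637455 − 1.0599721)/3 = 1.0650033
I_{2,2} = 1.0710150 + (1.0710150 − 0.9425345)/15 = 1.0795804
I_{3,2} = 1.0651888 + (1.0651888 − 1.0710150)/15 = 1.0648004
I_{4,2} = (16·1.0650033 − 1.0651888) / 15 = 1.0649909
I_{3,3} = (64·1.0648004 − 1.0795804) / 63 = 1.0645658
I_{4,3} = (64·1.0649909 − 1.0648004) / 63 = 1.0649939
I_{4,4} = (256·1.0649939 − 1.0645658) / 255 = 1.0649956

1.06500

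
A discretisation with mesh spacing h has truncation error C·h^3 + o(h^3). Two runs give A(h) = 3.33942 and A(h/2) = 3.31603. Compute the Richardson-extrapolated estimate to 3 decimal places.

Extrapolated value = (8·A(h/2) − A(h)) / (8 − 1)
= (8·3.31603 − 3.33942) / 7
= 23.18882 / 7 = 3.31269

3.313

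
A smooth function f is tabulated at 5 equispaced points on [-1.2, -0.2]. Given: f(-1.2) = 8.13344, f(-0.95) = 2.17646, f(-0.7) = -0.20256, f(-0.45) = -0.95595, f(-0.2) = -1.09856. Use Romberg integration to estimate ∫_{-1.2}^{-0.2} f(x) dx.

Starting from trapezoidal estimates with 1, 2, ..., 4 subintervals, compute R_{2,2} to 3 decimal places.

R_{0,0} (trapezoid, 1 panel, h=1.0000): 3.51744
R_{1,0} (trapezoid, 2 panels, h=0.5000): 1.65744
R_{2,0} (trapezoid, 4 panels, h=0.2500): 1.13385
R_{1,1} = 1.65744 + (1.65744 − 3.51744)/3 = 1.03744
R_{2,1} = 1.13385 + (1.13385 − 1.65744)/3 = 0.95932
R_{2,2} = 0.95932 + (0.95932 − 1.03744)/15 = 0.95411

0.954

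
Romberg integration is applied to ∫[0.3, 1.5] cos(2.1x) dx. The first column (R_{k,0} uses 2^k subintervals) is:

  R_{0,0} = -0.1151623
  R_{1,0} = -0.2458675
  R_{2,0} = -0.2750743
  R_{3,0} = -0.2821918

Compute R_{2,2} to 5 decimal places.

Richardson extrapolation on the trapezoidal column (denominator 4−1=3):
R_{1,1} = -0.2458675 + (-0.2458675 − (-0.1151623))/3 = -0.2894359
R_{2,1} = -0.2750743 + (-0.2750743 − (-0.2458675))/3 = -0.2848099
R_{2,2} = (16·(-0.2848099) − (-0.2894359)) / 15 = -0.2845015
(Column j=1 coincides with Simpson's rule on the same nodes.)

-0.28450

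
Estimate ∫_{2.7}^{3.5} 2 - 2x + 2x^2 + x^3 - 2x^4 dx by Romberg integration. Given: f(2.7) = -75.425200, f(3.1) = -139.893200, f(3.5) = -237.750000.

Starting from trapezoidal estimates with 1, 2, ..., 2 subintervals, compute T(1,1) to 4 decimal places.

T(0,0) (trapezoid, 1 panel, h=0.8000): -125.270080
T(1,0) (trapezoid, 2 panels, h=0.4000): -118.592320
T(1,1) = -118.592320 + (-118.592320 − (-125.270080))/3 = -116.366400

-116.3664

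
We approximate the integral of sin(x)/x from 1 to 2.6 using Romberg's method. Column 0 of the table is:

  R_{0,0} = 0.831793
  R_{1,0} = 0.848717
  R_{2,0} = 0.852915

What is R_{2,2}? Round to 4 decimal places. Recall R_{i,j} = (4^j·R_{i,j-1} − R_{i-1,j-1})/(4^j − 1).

Richardson extrapolation on the trapezoidal column (denominator 4−1=3):
R_{1,1} = 0.848717 + (0.848717 − 0.831793)/3 = 0.854358
R_{2,1} = (4·0.852915 − 0.848717) / 3 = 0.854314
R_{2,2} = (16·0.854314 − 0.854358) / 15 = 0.854311
(Column j=1 coincides with Simpson's rule on the same nodes.)

0.8543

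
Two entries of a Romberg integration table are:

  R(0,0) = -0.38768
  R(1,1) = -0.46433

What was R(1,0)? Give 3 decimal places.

-0.445

From R(1,1) = (4·R(1,0) − R(0,0))/3, solve for R(1,0):
4·R(1,0) = 3·(-0.46433) + (-0.38768) = -1.78067
R(1,0) = -0.44517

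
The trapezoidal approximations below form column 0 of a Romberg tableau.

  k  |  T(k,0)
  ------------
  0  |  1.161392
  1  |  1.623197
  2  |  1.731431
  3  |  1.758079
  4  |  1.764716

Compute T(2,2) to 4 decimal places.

Richardson extrapolation on the trapezoidal column (denominator 4−1=3):
T(1,1) = (4·1.623197 − 1.161392) / 3 = 1.777132
T(2,1) = 1.731431 + (1.731431 − 1.623197)/3 = 1.767509
T(2,2) = (16·1.767509 − 1.777132) / 15 = 1.766867

1.7669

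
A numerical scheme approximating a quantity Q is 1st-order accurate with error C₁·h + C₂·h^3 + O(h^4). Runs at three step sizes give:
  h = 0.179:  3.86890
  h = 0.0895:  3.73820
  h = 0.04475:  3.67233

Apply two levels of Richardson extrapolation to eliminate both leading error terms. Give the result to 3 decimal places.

3.606

First eliminate the h term (factor 2^1 = 2):
  B₁ = (2·3.73820 − 3.86890)/1 = 3.60750
  B₂ = (2·3.67233 − 3.73820)/1 = 3.60646
Then eliminate the h^3 term (factor 2^3 = 8):
  (8·3.60646 − 3.60750)/7 = 3.60631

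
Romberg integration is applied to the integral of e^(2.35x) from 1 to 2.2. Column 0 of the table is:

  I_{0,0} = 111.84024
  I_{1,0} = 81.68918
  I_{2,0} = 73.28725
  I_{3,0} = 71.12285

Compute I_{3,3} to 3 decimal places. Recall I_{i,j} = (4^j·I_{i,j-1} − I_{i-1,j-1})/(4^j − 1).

Richardson extrapolation on the trapezoidal column (denominator 4−1=3):
I_{1,1} = 81.68918 + (81.68918 − 111.84024)/3 = 71.63883
I_{2,1} = (4·73.28725 − 81.68918) / 3 = 70.48661
I_{3,1} = (4·71.12285 − 73.28725) / 3 = 70.40138
I_{2,2} = 70.48661 + (70.48661 − 71.63883)/15 = 70.40980
I_{3,2} = 70.40138 + (70.40138 − 70.48661)/15 = 70.39570
I_{3,3} = (64·70.39570 − 70.40980) / 63 = 70.39548
(Column j=1 coincides with Simpson's rule on the same nodes.)

70.395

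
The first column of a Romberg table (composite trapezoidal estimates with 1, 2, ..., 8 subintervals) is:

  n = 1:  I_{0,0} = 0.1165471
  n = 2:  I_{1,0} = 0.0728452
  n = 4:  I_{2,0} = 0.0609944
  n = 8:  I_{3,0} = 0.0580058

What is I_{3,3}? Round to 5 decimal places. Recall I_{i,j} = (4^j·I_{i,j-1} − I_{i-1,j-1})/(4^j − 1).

0.05701

Richardson extrapolation on the trapezoidal column (denominator 4−1=3):
I_{1,1} = (4·0.0728452 − 0.1165471) / 3 = 0.0582779
I_{2,1} = (4·0.0609944 − 0.0728452) / 3 = 0.0570441
I_{3,1} = 0.0580058 + (0.0580058 − 0.0609944)/3 = 0.0570096
I_{2,2} = 0.0570441 + (0.0570441 − 0.0582779)/15 = 0.0569618
I_{3,2} = 0.0570096 + (0.0570096 − 0.0570441)/15 = 0.0570073
I_{3,3} = 0.0570073 + (0.0570073 − 0.0569618)/63 = 0.0570080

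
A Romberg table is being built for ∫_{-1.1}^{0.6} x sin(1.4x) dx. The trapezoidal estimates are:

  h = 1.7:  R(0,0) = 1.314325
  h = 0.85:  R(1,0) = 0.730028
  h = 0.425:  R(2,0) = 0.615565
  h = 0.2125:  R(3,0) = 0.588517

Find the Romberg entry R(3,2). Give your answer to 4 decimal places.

Richardson extrapolation on the trapezoidal column (denominator 4−1=3):
R(2,1) = (4·0.615565 − 0.730028) / 3 = 0.577411
R(3,1) = 0.588517 + (0.588517 − 0.615565)/3 = 0.579501
R(3,2) = 0.579501 + (0.579501 − 0.577411)/15 = 0.579640

0.5796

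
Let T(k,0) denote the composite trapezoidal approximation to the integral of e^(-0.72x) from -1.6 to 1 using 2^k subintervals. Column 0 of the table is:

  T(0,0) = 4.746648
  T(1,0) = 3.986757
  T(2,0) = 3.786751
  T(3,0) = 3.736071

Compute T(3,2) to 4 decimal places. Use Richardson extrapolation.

3.7191

Richardson extrapolation on the trapezoidal column (denominator 4−1=3):
T(2,1) = (4·3.786751 − 3.986757) / 3 = 3.720082
T(3,1) = (4·3.736071 − 3.786751) / 3 = 3.719178
T(3,2) = (16·3.719178 − 3.720082) / 15 = 3.719118
(Column j=1 coincides with Simpson's rule on the same nodes.)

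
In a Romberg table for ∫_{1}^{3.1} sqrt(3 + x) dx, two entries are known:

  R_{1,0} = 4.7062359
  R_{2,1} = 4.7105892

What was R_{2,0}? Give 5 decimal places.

4.70950

From R_{2,1} = (4·R_{2,0} − R_{1,0})/3, solve for R_{2,0}:
4·R_{2,0} = 3·4.7105892 + 4.7062359 = 18.8380035
R_{2,0} = 4.7095009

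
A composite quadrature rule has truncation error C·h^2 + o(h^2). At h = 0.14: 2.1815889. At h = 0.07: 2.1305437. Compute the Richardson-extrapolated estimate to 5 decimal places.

The leading error scales as h^2; refining by a factor of 2 reduces it by 2^2 = 4.
Extrapolated value = (4·A(h/2) − A(h)) / (4 − 1)
= (4·2.1305437 − 2.1815889) / 3
= 6.3405859 / 3 = 2.1135286

2.11353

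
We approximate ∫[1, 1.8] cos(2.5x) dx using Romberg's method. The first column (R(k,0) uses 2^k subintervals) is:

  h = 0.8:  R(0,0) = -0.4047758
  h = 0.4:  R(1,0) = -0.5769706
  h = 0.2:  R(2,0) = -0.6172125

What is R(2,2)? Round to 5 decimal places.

Richardson extrapolation on the trapezoidal column (denominator 4−1=3):
R(1,1) = -0.5769706 + (-0.5769706 − (-0.4047758))/3 = -0.6343689
R(2,1) = -0.6172125 + (-0.6172125 − (-0.5769706))/3 = -0.6306265
R(2,2) = (16·(-0.6306265) − (-0.6343689)) / 15 = -0.6303770
(Column j=1 coincides with Simpson's rule on the same nodes.)

-0.63038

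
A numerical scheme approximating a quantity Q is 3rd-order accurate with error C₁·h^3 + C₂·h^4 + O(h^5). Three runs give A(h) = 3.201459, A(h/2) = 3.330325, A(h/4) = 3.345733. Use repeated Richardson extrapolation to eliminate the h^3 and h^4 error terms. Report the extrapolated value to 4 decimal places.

First eliminate the h^3 term (factor 2^3 = 8):
  B₁ = (8·3.330325 − 3.201459)/7 = 3.348734
  B₂ = (8·3.345733 − 3.330325)/7 = 3.347934
Then eliminate the h^4 term (factor 2^4 = 16):
  (16·3.347934 − 3.348734)/15 = 3.347881

3.3479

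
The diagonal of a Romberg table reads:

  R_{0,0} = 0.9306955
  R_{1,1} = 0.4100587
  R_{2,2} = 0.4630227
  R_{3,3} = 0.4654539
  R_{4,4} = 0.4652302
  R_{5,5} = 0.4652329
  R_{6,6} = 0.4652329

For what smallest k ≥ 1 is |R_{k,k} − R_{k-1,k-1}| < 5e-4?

k = 4

|R_{1,1} − R_{0,0}| = 0.5206368 ≥ 5e-4
|R_{2,2} − R_{1,1}| = 0.0529640 ≥ 5e-4
|R_{3,3} − R_{2,2}| = 0.0024312 ≥ 5e-4
|R_{4,4} − R_{3,3}| = 0.0002237 < 5e-4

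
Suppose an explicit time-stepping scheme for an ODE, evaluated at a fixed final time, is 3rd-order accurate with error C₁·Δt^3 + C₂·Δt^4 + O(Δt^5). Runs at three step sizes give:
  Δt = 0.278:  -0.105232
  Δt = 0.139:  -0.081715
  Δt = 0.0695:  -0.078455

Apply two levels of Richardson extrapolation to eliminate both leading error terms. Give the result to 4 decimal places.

First eliminate the Δt^3 term (factor 2^3 = 8):
  B₁ = (8·(-0.081715) − (-0.105232))/7 = -0.078355
  B₂ = (8·(-0.078455) − (-0.081715))/7 = -0.077989
Then eliminate the Δt^4 term (factor 2^4 = 16):
  (16·(-0.077989) − (-0.078355))/15 = -0.077965

-0.0780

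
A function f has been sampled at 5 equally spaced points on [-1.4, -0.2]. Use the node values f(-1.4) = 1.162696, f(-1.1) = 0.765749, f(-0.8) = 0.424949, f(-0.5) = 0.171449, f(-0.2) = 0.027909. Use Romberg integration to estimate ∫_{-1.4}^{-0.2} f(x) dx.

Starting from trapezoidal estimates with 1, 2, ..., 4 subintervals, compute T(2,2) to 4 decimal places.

0.5790

T(0,0) (trapezoid, 1 panel, h=1.2000): 0.714363
T(1,0) (trapezoid, 2 panels, h=0.6000): 0.612151
T(2,0) (trapezoid, 4 panels, h=0.3000): 0.587235
T(1,1) = 0.612151 + (0.612151 − 0.714363)/3 = 0.578080
T(2,1) = 0.587235 + (0.587235 − 0.612151)/3 = 0.578930
T(2,2) = 0.578930 + (0.578930 − 0.578080)/15 = 0.578987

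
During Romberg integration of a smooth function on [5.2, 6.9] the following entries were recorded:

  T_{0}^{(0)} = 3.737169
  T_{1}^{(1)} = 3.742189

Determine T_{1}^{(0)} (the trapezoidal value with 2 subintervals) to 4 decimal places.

From T_{1}^{(1)} = (4·T_{1}^{(0)} − T_{0}^{(0)})/3, solve for T_{1}^{(0)}:
4·T_{1}^{(0)} = 3·3.742189 + 3.737169 = 14.963736
T_{1}^{(0)} = 3.740934

3.7409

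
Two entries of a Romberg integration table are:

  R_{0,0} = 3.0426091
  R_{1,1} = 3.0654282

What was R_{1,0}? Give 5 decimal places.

3.05972

From R_{1,1} = (4·R_{1,0} − R_{0,0})/3, solve for R_{1,0}:
4·R_{1,0} = 3·3.0654282 + 3.0426091 = 12.2388937
R_{1,0} = 3.0597234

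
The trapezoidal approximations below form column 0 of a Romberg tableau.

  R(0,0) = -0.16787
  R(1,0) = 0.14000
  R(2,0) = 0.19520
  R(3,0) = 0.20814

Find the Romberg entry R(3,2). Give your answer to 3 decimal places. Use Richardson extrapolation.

0.212

Richardson extrapolation on the trapezoidal column (denominator 4−1=3):
R(2,1) = (4·0.19520 − 0.14000) / 3 = 0.21360
R(3,1) = 0.20814 + (0.20814 − 0.19520)/3 = 0.21245
R(3,2) = 0.21245 + (0.21245 − 0.21360)/15 = 0.21237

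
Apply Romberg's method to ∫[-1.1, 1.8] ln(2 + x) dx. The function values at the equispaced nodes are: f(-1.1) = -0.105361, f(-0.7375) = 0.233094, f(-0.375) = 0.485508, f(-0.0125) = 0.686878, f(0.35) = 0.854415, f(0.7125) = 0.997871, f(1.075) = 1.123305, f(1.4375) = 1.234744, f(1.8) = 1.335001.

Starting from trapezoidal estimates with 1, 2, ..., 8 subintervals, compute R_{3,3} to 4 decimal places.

R_{0,0} (trapezoid, 1 panel, h=2.9000): 1.782978
R_{1,0} (trapezoid, 2 panels, h=1.4500): 2.130391
R_{2,0} (trapezoid, 4 panels, h=0.7250): 2.231585
R_{3,0} (trapezoid, 8 panels, h=0.3625): 2.258605
R_{1,1} = 2.130391 + (2.130391 − 1.782978)/3 = 2.246195
R_{2,1} = 2.231585 + (2.231585 − 2.130391)/3 = 2.265316
R_{3,1} = 2.258605 + (2.258605 − 2.231585)/3 = 2.267612
R_{2,2} = 2.265316 + (2.265316 − 2.246195)/15 = 2.266591
R_{3,2} = 2.267612 + (2.267612 − 2.265316)/15 = 2.267765
R_{3,3} = 2.267765 + (2.267765 − 2.266591)/63 = 2.267784

2.2678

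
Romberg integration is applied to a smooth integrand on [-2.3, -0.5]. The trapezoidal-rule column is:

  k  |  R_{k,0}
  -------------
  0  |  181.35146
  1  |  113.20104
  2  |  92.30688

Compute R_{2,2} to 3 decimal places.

Richardson extrapolation on the trapezoidal column (denominator 4−1=3):
R_{1,1} = 113.20104 + (113.20104 − 181.35146)/3 = 90.48423
R_{2,1} = 92.30688 + (92.30688 − 113.20104)/3 = 85.34216
R_{2,2} = (16·85.34216 − 90.48423) / 15 = 84.99936
(Column j=1 coincides with Simpson's rule on the same nodes.)

84.999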